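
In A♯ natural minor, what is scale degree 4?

Degree 4 takes the letter 3 steps above A, which is D.
In natural minor, degree 4 sits 5 semitones above the tonic. A# + 5 semitones is pitch class 3, spelled on D as D#.

D#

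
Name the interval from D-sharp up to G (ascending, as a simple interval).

diminished fourth

Counting letters D–E–F–G gives a fourth.
D#→G = 4 semitones, 1 narrower than the perfect fourth (5), so diminished.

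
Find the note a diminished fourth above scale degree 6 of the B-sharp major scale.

Scale degree 6 of B# major is G##.
A diminished fourth (4 semitones) above G## lands on the letter C, giving C#.

C#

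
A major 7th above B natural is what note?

B up a major seventh is A#, so the target letter is A.
From B, a major seventh is 11 semitones up: A#.

A#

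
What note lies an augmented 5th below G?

Cb

A fifth below G lands on the letter C.
An augmented fifth spans 8 semitones, so G moves to pitch class 11. On the letter C that is Cb.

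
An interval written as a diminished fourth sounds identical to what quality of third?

A diminished fourth spans 4 semitones.
A third spanning 4 semitones is major (the major third is 4).

major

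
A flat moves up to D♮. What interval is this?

augmented fourth

Counting letters A–B–C–D gives a fourth.
Ab→D = 6 semitones, 1 wider than the perfect fourth (5), so augmented.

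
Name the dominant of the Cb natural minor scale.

The Cb natural minor scale runs Cb Db Ebb Fb Gb Abb Bbb.
Degree 5 is Gb.

Gb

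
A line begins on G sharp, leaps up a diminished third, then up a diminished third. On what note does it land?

A diminished third up from G# is Bb (letter B, 2 semitones up).
A diminished third up from Bb is Dbb (letter D, 2 semitones up).

Dbb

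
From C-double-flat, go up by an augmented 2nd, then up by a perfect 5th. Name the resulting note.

An augmented second up from Cbb is Db (letter D, 3 semitones up).
A perfect fifth up from Db is Ab (letter A, 7 semitones up).

Ab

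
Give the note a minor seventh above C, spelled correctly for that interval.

C up a major seventh is B, so the target letter is B.
From C, a minor seventh is 10 semitones up: Bb.

Bb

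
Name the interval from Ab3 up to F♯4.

augmented sixth

Counting letters A–B–C–D–E–F gives a sixth.
Ab→F# = 10 semitones, 1 wider than the major sixth (9), so augmented.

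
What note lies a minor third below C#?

A third below C lands on the letter A.
A minor third spans 3 semitones, so C# moves to pitch class 10. On the letter A that is A#.

A#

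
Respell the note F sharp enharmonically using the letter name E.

Plain E sits 2 semitones below F#, so on the letter E the same pitch needs a double sharp: E##.

E##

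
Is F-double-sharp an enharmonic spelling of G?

F## is pitch class 7; G is pitch class 7.
All spellings map to pitch class 7, so they are enharmonically equivalent.

Yes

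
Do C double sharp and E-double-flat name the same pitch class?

C## = pitch class 2 and Ebb = pitch class 2 — the same pitch class, so they are enharmonic equivalents.

Yes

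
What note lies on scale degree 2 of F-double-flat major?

Gbb

Degree 2 takes the letter 1 step above F, which is G.
In major, degree 2 sits 2 semitones above the tonic. Fbb + 2 semitones is pitch class 5, spelled on G as Gbb.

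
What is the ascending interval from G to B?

major third

Counting letters G–A–B gives a third.
G→B = 4 semitones, exactly the major third.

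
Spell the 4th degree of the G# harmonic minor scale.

C#

Degree 4 takes the letter 3 steps above G, which is C.
In harmonic minor, degree 4 sits 5 semitones above the tonic. G# + 5 semitones is pitch class 1, spelled on C as C#.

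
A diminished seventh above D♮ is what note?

A seventh above D lands on the letter C.
A diminished seventh spans 9 semitones, so D moves to pitch class 11. On the letter C that is Cb.

Cb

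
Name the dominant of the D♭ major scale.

Ab

Degree 5 takes the letter 4 steps above D, which is A.
In major, degree 5 sits 7 semitones above the tonic. Db + 7 semitones is pitch class 8, spelled on A as Ab.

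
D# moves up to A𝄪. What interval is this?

augmented fifth

Counting letters D–E–F–G–A gives a fifth.
D#→A## = 8 semitones, 1 wider than the perfect fifth (7), so augmented.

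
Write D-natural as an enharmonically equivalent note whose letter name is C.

C##

Plain C sits 2 semitones below D, so on the letter C the same pitch needs a double sharp: C##.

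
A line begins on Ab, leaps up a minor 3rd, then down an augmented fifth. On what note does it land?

A minor third up from Ab is Cb (letter C, 3 semitones up).
An augmented fifth down from Cb is Fbb (letter F, 8 semitones down).

Fbb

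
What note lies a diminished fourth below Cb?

G

A fourth below C lands on the letter G.
A diminished fourth spans 4 semitones, so Cb moves to pitch class 7. On the letter G that is G.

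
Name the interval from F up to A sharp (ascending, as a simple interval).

augmented third

Counting letters F–G–A gives a third.
F→A# = 5 semitones, 1 wider than the major third (4), so augmented.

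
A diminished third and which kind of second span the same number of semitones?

major

A diminished third spans 2 semitones.
A second spanning 2 semitones is major (the major second is 2).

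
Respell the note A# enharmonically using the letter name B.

Plain B sits 1 semitone above A#, so on the letter B the same pitch needs a flat: Bb.

Bb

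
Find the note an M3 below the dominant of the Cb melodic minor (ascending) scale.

Ebb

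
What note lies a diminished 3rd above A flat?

Cbb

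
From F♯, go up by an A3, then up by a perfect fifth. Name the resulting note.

An augmented third up from F# is A## (letter A, 5 semitones up).
A perfect fifth up from A## is E## (letter E, 7 semitones up).

E##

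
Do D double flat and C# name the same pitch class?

No

Dbb is pitch class 0; C# is pitch class 1.
The pitch classes differ (0 vs. 1), so they are not enharmonic equivalents.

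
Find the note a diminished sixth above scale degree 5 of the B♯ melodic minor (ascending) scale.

D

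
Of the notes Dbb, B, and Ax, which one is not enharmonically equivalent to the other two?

In 12-tone equal temperament, enharmonic equivalents share a pitch class. Dbb is pitch class 0; B is pitch class 11; A## is pitch class 11.
B and A## share pitch class 11, while Dbb is pitch class 0.

Dbb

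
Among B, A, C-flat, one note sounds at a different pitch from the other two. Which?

A

In 12-tone equal temperament, enharmonic equivalents share a pitch class. B is pitch class 11; A is pitch class 9; Cb is pitch class 11.
B and Cb share pitch class 11, while A is pitch class 9.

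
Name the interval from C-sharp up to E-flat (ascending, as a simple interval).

diminished third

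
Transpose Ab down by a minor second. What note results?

A down a major second is G, so the target letter is G.
From Ab, a minor second is 1 semitone down: G.

G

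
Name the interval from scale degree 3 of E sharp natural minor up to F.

Scale degree 3 of E# natural minor is G#.
G# up to F: letters G→F make it a seventh; 9 semitones makes it diminished.

diminished seventh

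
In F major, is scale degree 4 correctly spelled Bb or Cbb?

Each scale degree takes a distinct letter name. Degree 4 of a scale on F must use the letter B.
Bb and Cbb are enharmonically the same pitch, but only Bb uses the letter B, so it is the correct spelling here.

Bb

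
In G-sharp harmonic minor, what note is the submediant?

E

The G# harmonic minor scale runs G# A# B C# D# E F##.
Degree 6 is E.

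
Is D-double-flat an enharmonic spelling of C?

Dbb is pitch class 0; C is pitch class 0.
All spellings map to pitch class 0, so they are enharmonically equivalent.

Yes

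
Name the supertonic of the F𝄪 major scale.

The F## major scale runs F## G## A## B# C## D## E##.
Degree 2 is G##.

G##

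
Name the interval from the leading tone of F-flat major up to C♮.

major sixth

The leading tone of Fb major is Eb.
Eb up to C: letters E→C make it a sixth; 9 semitones makes it major.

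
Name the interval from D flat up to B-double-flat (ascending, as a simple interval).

minor sixth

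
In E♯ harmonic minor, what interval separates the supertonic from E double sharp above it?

The supertonic of E# harmonic minor is F##.
F## up to E##: letters F→E make it a seventh; 11 semitones makes it major.

major seventh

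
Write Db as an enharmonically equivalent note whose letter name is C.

C#

Plain C sits 1 semitone below Db, so on the letter C the same pitch needs a sharp: C#.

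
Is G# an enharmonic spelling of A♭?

G# = pitch class 8 and Ab = pitch class 8 — the same pitch class, so they are enharmonic equivalents.

Yes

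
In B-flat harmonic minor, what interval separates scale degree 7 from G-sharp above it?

major seventh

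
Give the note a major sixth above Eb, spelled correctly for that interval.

E up a major sixth is C#, so the target letter is C.
From Eb, a major sixth is 9 semitones up: C.

C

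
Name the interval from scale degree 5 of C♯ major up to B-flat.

Scale degree 5 of C# major is G#.
G# up to Bb: letters G→B make it a third; 2 semitones makes it diminished.

diminished third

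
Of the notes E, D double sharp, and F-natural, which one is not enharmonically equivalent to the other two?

F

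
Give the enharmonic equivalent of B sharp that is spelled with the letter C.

B# is pitch class 0. The letter C alone is pitch class 0.
Pitch class 0 on C needs no accidental: C.

C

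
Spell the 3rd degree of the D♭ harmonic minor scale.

Fb

The Db harmonic minor scale runs Db Eb Fb Gb Ab Bbb C.
Degree 3 is Fb.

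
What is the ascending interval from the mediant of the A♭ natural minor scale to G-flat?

perfect fifth

The mediant of Ab natural minor is Cb.
Cb up to Gb: letters C→G make it a fifth; 7 semitones makes it perfect.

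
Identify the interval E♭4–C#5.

Counting letters E–F–G–A–B–C gives a sixth.
Eb→C# = 10 semitones, 1 wider than the major sixth (9), so augmented.

augmented sixth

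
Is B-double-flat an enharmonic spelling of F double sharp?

No

Bbb is pitch class 9; F## is pitch class 7.
The pitch classes differ (9 vs. 7), so they are not enharmonic equivalents.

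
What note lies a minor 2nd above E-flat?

A second above E lands on the letter F.
A minor second spans 1 semitone, so Eb moves to pitch class 4. On the letter F that is Fb.

Fb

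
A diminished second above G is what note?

Abb

G up a major second is A, so the target letter is A.
From G, a diminished second is 0 semitones up: Abb.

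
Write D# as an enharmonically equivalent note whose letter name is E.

Eb

D# is pitch class 3. The letter E alone is pitch class 4.
To reach pitch class 3 from E requires an offset of -1 semitone, i.e. flat: Eb.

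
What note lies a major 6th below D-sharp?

F#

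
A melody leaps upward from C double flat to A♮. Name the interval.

Counting letters C–D–E–F–G–A gives a sixth.
Cbb→A = 11 semitones, 2 wider than the major sixth (9), so doubly augmented.

doubly augmented sixth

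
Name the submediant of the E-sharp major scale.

C##

Degree 6 takes the letter 5 steps above E, which is C.
In major, degree 6 sits 9 semitones above the tonic. E# + 9 semitones is pitch class 2, spelled on C as C##.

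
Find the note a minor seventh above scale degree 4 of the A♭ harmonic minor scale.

Cb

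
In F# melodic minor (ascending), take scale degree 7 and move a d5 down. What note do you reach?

A##

Scale degree 7 of F# melodic minor (ascending) is E#.
A diminished fifth (6 semitones) below E# lands on the letter A, giving A##.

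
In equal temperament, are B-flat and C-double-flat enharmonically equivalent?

Bb is pitch class 10; Cbb is pitch class 10.
All spellings map to pitch class 10, so they are enharmonically equivalent.

Yes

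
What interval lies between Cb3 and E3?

augmented third

Counting letters C–D–E gives a third.
Cb→E = 5 semitones, 1 wider than the major third (4), so augmented.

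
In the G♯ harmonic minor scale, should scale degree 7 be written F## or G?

Each scale degree takes a distinct letter name. Degree 7 of a scale on G must use the letter F.
F## and G are enharmonically the same pitch, but only F## uses the letter F, so it is the correct spelling here.

F##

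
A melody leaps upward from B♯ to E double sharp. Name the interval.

augmented fourth

The letter names run B→E, a span of 3 letter steps, so the interval is some kind of fourth.
B# to E## is 6 semitones. A perfect fourth is 5, so 6 makes it augmented.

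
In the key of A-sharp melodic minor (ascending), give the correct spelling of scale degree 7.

The A# melodic minor (ascending) scale runs A# B# C# D# E# F## G##.
Degree 7 is G##.

G##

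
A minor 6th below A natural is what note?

A down a major sixth is C, so the target letter is C.
From A, a minor sixth is 8 semitones down: C#.

C#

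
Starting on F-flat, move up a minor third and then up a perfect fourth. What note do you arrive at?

Dbb

A minor third up from Fb is Abb (letter A, 3 semitones up).
A perfect fourth up from Abb is Dbb (letter D, 5 semitones up).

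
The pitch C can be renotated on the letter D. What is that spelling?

Dbb

C is pitch class 0. The letter D alone is pitch class 2.
To reach pitch class 0 from D requires an offset of -2 semitones, i.e. double flat: Dbb.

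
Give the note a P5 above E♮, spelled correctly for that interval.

A fifth above E lands on the letter B.
A perfect fifth spans 7 semitones, so E moves to pitch class 11. On the letter B that is B.

B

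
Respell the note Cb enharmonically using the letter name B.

B

Plain B sits at the same pitch as Cb, so on the letter B the same pitch needs a natural: B.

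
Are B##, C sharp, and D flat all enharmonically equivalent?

Yes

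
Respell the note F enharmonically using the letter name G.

Gbb

Plain G sits 2 semitones above F, so on the letter G the same pitch needs a double flat: Gbb.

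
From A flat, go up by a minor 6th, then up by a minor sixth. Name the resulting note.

A minor sixth up from Ab is Fb (letter F, 8 semitones up).
A minor sixth up from Fb is Dbb (letter D, 8 semitones up).

Dbb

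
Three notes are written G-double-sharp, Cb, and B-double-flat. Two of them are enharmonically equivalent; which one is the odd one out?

In 12-tone equal temperament, enharmonic equivalents share a pitch class. G## is pitch class 9; Cb is pitch class 11; Bbb is pitch class 9.
G## and Bbb share pitch class 9, while Cb is pitch class 11.

Cb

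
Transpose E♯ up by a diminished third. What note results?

E up a major third is G#, so the target letter is G.
From E#, a diminished third is 2 semitones up: G.

G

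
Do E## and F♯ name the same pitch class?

Yes

E## = pitch class 6 and F# = pitch class 6 — the same pitch class, so they are enharmonic equivalents.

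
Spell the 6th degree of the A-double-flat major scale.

Fb

The Abb major scale runs Abb Bbb Cb Dbb Ebb Fb Gb.
Degree 6 is Fb.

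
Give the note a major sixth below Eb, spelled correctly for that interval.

Gb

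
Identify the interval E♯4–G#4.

minor third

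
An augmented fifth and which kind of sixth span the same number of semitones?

minor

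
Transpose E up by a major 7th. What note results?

A seventh above E lands on the letter D.
A major seventh spans 11 semitones, so E moves to pitch class 3. On the letter D that is D#.

D#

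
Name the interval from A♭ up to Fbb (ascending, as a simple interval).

diminished sixth

Counting letters A–B–C–D–E–F gives a sixth.
Ab→Fbb = 7 semitones, 2 narrower than the major sixth (9), so diminished.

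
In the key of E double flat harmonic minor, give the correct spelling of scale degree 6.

Degree 6 takes the letter 5 steps above E, which is C.
In harmonic minor, degree 6 sits 8 semitones above the tonic. Ebb + 8 semitones is pitch class 10, spelled on C as Cbb.

Cbb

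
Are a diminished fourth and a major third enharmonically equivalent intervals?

Yes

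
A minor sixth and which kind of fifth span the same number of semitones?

augmented

A minor sixth spans 8 semitones.
A fifth spanning 8 semitones is augmented (the perfect fifth is 7).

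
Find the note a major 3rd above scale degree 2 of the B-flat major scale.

E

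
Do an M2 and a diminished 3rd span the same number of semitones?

A major second spans 2 semitones; a diminished third spans 2.
They are enharmonically equivalent.

Yes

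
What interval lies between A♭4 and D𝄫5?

diminished fourth

The letter names run A→D, a span of 3 letter steps, so the interval is some kind of fourth.
Ab to Dbb is 4 semitones. A perfect fourth is 5, so 4 makes it diminished.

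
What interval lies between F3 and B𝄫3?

The letter names run F→B, a span of 3 letter steps, so the interval is some kind of fourth.
F to Bbb is 4 semitones. A perfect fourth is 5, so 4 makes it diminished.

diminished fourth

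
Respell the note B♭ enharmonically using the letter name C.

Bb is pitch class 10. The letter C alone is pitch class 0.
To reach pitch class 10 from C requires an offset of -2 semitones, i.e. double flat: Cbb.

Cbb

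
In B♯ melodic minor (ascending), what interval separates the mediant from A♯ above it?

The mediant of B# melodic minor (ascending) is D#.
D# up to A#: letters D→A make it a fifth; 7 semitones makes it perfect.

perfect fifth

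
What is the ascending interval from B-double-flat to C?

augmented second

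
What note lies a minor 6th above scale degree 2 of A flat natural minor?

Gb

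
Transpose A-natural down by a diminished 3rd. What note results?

A third below A lands on the letter F.
A diminished third spans 2 semitones, so A moves to pitch class 7. On the letter F that is F##.

F##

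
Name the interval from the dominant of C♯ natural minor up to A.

The dominant of C# natural minor is G#.
G# up to A: letters G→A make it a second; 1 semitone makes it minor.

minor second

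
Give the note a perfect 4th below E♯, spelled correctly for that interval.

B#

A fourth below E lands on the letter B.
A perfect fourth spans 5 semitones, so E# moves to pitch class 0. On the letter B that is B#.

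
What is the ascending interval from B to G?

The letter names run B→G, a span of 5 letter steps, so the interval is some kind of sixth.
B to G is 8 semitones. A major sixth is 9, so 8 makes it minor.

minor sixth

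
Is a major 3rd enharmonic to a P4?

A major third spans 4 semitones; a perfect fourth spans 5.
The spans differ, so they are not enharmonic equivalents.

No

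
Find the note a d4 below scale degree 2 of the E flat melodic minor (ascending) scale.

Scale degree 2 of Eb melodic minor (ascending) is F.
A diminished fourth (4 semitones) below F lands on the letter C, giving C#.

C#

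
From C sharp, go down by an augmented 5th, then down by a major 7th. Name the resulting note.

Gb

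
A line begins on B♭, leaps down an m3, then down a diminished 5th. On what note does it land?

A minor third down from Bb is G (letter G, 3 semitones down).
A diminished fifth down from G is C# (letter C, 6 semitones down).

C#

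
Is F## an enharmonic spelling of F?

No

Two spellings are enharmonically equivalent only if they share a pitch class.
Here F## → 7, F → 5; 5 ≠ 7, so they are not.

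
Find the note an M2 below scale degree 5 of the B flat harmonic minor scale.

Eb

Scale degree 5 of Bb harmonic minor is F.
A major second (2 semitones) below F lands on the letter E, giving Eb.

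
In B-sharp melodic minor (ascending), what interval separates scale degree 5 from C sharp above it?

diminished fifth

Scale degree 5 of B# melodic minor (ascending) is F##.
F## up to C#: letters F→C make it a fifth; 6 semitones makes it diminished.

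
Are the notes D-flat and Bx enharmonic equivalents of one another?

Yes

Db is pitch class 1; B## is pitch class 1.
All spellings map to pitch class 1, so they are enharmonically equivalent.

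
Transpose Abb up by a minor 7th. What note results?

Gbb

A up a major seventh is G#, so the target letter is G.
From Abb, a minor seventh is 10 semitones up: Gbb.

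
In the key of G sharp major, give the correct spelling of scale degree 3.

Degree 3 takes the letter 2 steps above G, which is B.
In major, degree 3 sits 4 semitones above the tonic. G# + 4 semitones is pitch class 0, spelled on B as B#.

B#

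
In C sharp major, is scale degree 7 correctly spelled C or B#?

B#

Each scale degree takes a distinct letter name. Degree 7 of a scale on C must use the letter B.
B# and C are enharmonically the same pitch, but only B# uses the letter B, so it is the correct spelling here.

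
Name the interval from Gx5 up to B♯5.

The letter names run G→B, a span of 2 letter steps, so the interval is some kind of third.
G## to B# is 3 semitones. A major third is 4, so 3 makes it minor.

minor third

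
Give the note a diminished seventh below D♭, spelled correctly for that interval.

A seventh below D lands on the letter E.
A diminished seventh spans 9 semitones, so Db moves to pitch class 4. On the letter E that is E.

E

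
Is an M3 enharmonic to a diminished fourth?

A major third spans 4 semitones; a diminished fourth spans 4.
They are enharmonically equivalent.

Yes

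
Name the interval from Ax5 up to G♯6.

diminished seventh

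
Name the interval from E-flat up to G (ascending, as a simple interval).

major third

The letter names run E→G, a span of 2 letter steps, so the interval is some kind of third.
Eb to G is 4 semitones. A major third is 4, so 4 makes it major.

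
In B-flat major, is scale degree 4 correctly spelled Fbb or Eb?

Eb

Each scale degree takes a distinct letter name. Degree 4 of a scale on B must use the letter E.
Eb and Fbb are enharmonically the same pitch, but only Eb uses the letter E, so it is the correct spelling here.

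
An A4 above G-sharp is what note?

C##

G up a perfect fourth is C, so the target letter is C.
From G#, an augmented fourth is 6 semitones up: C##.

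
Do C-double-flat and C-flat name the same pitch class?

Two spellings are enharmonically equivalent only if they share a pitch class.
Here Cbb → 10, Cb → 11; 10 ≠ 11, so they are not.

No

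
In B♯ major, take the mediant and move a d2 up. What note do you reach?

The mediant of B# major is D##.
A diminished second (0 semitones) above D## lands on the letter E, giving E.

E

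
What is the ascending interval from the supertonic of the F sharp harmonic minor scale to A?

minor second

The supertonic of F# harmonic minor is G#.
G# up to A: letters G→A make it a second; 1 semitone makes it minor.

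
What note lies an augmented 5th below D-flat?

Gbb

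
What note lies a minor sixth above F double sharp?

D#

A sixth above F lands on the letter D.
A minor sixth spans 8 semitones, so F## moves to pitch class 3. On the letter D that is D#.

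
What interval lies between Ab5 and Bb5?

Counting letters A–B gives a second.
Ab→Bb = 2 semitones, exactly the major second.

major second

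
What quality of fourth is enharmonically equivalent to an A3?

perfect

An augmented third spans 5 semitones.
A fourth spanning 5 semitones is perfect (the perfect fourth is 5).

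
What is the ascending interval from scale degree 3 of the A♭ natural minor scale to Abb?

minor sixth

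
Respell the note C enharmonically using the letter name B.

B#

C is pitch class 0. The letter B alone is pitch class 11.
To reach pitch class 0 from B requires an offset of +1 semitone, i.e. sharp: B#.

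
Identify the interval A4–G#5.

major seventh

The letter names run A→G, a span of 6 letter steps, so the interval is some kind of seventh.
A to G# is 11 semitones. A major seventh is 11, so 11 makes it major.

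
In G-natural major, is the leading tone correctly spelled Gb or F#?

F#

Each scale degree takes a distinct letter name. Degree 7 of a scale on G must use the letter F.
F# and Gb are enharmonically the same pitch, but only F# uses the letter F, so it is the correct spelling here.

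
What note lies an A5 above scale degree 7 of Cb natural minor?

F

Scale degree 7 of Cb natural minor is Bbb.
An augmented fifth (8 semitones) above Bbb lands on the letter F, giving F.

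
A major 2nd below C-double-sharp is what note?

B#

C down a major second is Bb, so the target letter is B.
From C##, a major second is 2 semitones down: B#.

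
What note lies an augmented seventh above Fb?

E

F up a major seventh is E, so the target letter is E.
From Fb, an augmented seventh is 12 semitones up: E.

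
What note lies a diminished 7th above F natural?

A seventh above F lands on the letter E.
A diminished seventh spans 9 semitones, so F moves to pitch class 2. On the letter E that is Ebb.

Ebb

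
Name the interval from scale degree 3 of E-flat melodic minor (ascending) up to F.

major seventh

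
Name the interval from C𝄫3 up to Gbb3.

Counting letters C–D–E–F–G gives a fifth.
Cbb→Gbb = 7 semitones, exactly the perfect fifth.

perfect fifth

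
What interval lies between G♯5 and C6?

The letter names run G→C, a span of 3 letter steps, so the interval is some kind of fourth.
G# to C is 4 semitones. A perfect fourth is 5, so 4 makes it diminished.

diminished fourth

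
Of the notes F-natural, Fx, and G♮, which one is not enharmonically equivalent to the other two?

In 12-tone equal temperament, enharmonic equivalents share a pitch class. F is pitch class 5; F## is pitch class 7; G is pitch class 7.
F## and G share pitch class 7, while F is pitch class 5.

F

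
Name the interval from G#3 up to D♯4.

perfect fifth

Counting letters G–A–B–C–D gives a fifth.
G#→D# = 7 semitones, exactly the perfect fifth.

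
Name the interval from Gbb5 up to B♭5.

augmented third

Counting letters G–A–B gives a third.
Gbb→Bb = 5 semitones, 1 wider than the major third (4), so augmented.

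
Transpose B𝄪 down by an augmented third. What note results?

G#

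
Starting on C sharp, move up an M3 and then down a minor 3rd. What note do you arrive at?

C##

A major third up from C# is E# (letter E, 4 semitones up).
A minor third down from E# is C## (letter C, 3 semitones down).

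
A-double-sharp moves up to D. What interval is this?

The letter names run A→D, a span of 3 letter steps, so the interval is some kind of fourth.
A## to D is 3 semitones. A perfect fourth is 5, so 3 makes it doubly diminished.

doubly diminished fourth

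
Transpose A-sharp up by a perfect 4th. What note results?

D#

A up a perfect fourth is D, so the target letter is D.
From A#, a perfect fourth is 5 semitones up: D#.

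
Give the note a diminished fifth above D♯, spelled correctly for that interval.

A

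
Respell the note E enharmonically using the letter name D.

Plain D sits 2 semitones below E, so on the letter D the same pitch needs a double sharp: D##.

D##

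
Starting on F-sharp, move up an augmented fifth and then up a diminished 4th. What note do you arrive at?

F#

An augmented fifth up from F# is C## (letter C, 8 semitones up).
A diminished fourth up from C## is F# (letter F, 4 semitones up).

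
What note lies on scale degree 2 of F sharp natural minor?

The F# natural minor scale runs F# G# A B C# D E.
Degree 2 is G#.

G#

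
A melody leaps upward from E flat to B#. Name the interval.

The letter names run E→B, a span of 4 letter steps, so the interval is some kind of fifth.
Eb to B# is 9 semitones. A perfect fifth is 7, so 9 makes it doubly augmented.

doubly augmented fifth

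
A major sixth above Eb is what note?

E up a major sixth is C#, so the target letter is C.
From Eb, a major sixth is 9 semitones up: C.

C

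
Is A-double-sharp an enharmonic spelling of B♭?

No

Two spellings are enharmonically equivalent only if they share a pitch class.
Here A## → 11, Bb → 10; 10 ≠ 11, so they are not.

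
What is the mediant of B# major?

Degree 3 takes the letter 2 steps above B, which is D.
In major, degree 3 sits 4 semitones above the tonic. B# + 4 semitones is pitch class 4, spelled on D as D##.

D##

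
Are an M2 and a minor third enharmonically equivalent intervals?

A major second spans 2 semitones; a minor third spans 3.
The spans differ, so they are not enharmonic equivalents.

No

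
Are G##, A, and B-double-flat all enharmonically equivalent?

G## is pitch class 9; A is pitch class 9; Bbb is pitch class 9.
All spellings map to pitch class 9, so they are enharmonically equivalent.

Yes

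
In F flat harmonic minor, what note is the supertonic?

The Fb harmonic minor scale runs Fb Gb Abb Bbb Cb Dbb Eb.
Degree 2 is Gb.

Gb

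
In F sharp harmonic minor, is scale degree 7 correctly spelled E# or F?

E#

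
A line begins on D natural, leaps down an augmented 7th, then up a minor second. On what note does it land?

Fbb

An augmented seventh down from D is Ebb (letter E, 12 semitones down).
A minor second up from Ebb is Fbb (letter F, 1 semitone up).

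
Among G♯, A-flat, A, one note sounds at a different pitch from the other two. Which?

In 12-tone equal temperament, enharmonic equivalents share a pitch class. G# is pitch class 8; Ab is pitch class 8; A is pitch class 9.
G# and Ab share pitch class 8, while A is pitch class 9.

A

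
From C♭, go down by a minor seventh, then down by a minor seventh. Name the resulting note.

Eb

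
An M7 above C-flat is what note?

Bb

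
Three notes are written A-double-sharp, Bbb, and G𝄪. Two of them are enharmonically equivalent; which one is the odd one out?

In 12-tone equal temperament, enharmonic equivalents share a pitch class. A## is pitch class 11; Bbb is pitch class 9; G## is pitch class 9.
Bbb and G## share pitch class 9, while A## is pitch class 11.

A##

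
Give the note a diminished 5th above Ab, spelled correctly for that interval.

A fifth above A lands on the letter E.
A diminished fifth spans 6 semitones, so Ab moves to pitch class 2. On the letter E that is Ebb.

Ebb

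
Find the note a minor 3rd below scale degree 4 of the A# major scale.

Scale degree 4 of A# major is D#.
A minor third (3 semitones) below D# lands on the letter B, giving B#.

B#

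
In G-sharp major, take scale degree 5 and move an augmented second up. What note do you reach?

Scale degree 5 of G# major is D#.
An augmented second (3 semitones) above D# lands on the letter E, giving E##.

E##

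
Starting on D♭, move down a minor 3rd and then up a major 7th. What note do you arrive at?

A

A minor third down from Db is Bb (letter B, 3 semitones down).
A major seventh up from Bb is A (letter A, 11 semitones up).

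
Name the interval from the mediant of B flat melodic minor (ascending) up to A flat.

perfect fifth

The mediant of Bb melodic minor (ascending) is Db.
Db up to Ab: letters D→A make it a fifth; 7 semitones makes it perfect.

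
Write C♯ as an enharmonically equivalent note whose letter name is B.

B##

C# is pitch class 1. The letter B alone is pitch class 11.
To reach pitch class 1 from B requires an offset of +2 semitones, i.e. double sharp: B##.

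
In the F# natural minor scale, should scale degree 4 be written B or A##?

Each scale degree takes a distinct letter name. Degree 4 of a scale on F must use the letter B.
B and A## are enharmonically the same pitch, but only B uses the letter B, so it is the correct spelling here.

B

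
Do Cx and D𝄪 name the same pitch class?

Two spellings are enharmonically equivalent only if they share a pitch class.
Here C## → 2, D## → 4; 2 ≠ 4, so they are not.

No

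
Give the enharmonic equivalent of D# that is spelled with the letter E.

Eb

D# is pitch class 3. The letter E alone is pitch class 4.
To reach pitch class 3 from E requires an offset of -1 semitone, i.e. flat: Eb.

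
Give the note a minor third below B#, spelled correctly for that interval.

G##

A third below B lands on the letter G.
A minor third spans 3 semitones, so B# moves to pitch class 9. On the letter G that is G##.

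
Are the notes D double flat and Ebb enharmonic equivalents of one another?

No

Two spellings are enharmonically equivalent only if they share a pitch class.
Here Dbb → 0, Ebb → 2; 0 ≠ 2, so they are not.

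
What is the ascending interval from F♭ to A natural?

augmented third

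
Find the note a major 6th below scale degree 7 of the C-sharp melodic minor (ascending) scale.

D#

Scale degree 7 of C# melodic minor (ascending) is B#.
A major sixth (9 semitones) below B# lands on the letter D, giving D#.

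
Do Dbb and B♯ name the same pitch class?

Yes

Dbb is pitch class 0; B# is pitch class 0.
All spellings map to pitch class 0, so they are enharmonically equivalent.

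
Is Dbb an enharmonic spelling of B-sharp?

Yes

Dbb = pitch class 0 and B# = pitch class 0 — the same pitch class, so they are enharmonic equivalents.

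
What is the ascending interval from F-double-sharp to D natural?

diminished sixth

The letter names run F→D, a span of 5 letter steps, so the interval is some kind of sixth.
F## to D is 7 semitones. A major sixth is 9, so 7 makes it diminished.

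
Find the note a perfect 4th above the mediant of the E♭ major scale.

C

The mediant of Eb major is G.
A perfect fourth (5 semitones) above G lands on the letter C, giving C.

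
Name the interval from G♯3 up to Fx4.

The letter names run G→F, a span of 6 letter steps, so the interval is some kind of seventh.
G# to F## is 11 semitones. A major seventh is 11, so 11 makes it major.

major seventh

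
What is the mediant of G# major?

Degree 3 takes the letter 2 steps above G, which is B.
In major, degree 3 sits 4 semitones above the tonic. G# + 4 semitones is pitch class 0, spelled on B as B#.

B#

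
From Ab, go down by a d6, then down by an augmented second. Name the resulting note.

A diminished sixth down from Ab is C# (letter C, 7 semitones down).
An augmented second down from C# is Bb (letter B, 3 semitones down).

Bb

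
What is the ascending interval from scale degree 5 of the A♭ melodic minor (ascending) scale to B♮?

augmented fifth

Scale degree 5 of Ab melodic minor (ascending) is Eb.
Eb up to B: letters E→B make it a fifth; 8 semitones makes it augmented.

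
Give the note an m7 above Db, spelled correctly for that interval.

Cb

D up a major seventh is C#, so the target letter is C.
From Db, a minor seventh is 10 semitones up: Cb.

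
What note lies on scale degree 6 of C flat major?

Degree 6 takes the letter 5 steps above C, which is A.
In major, degree 6 sits 9 semitones above the tonic. Cb + 9 semitones is pitch class 8, spelled on A as Ab.

Ab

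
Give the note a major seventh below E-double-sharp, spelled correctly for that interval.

E down a major seventh is F, so the target letter is F.
From E##, a major seventh is 11 semitones down: F##.

F##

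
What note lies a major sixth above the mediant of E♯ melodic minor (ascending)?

The mediant of E# melodic minor (ascending) is G#.
A major sixth (9 semitones) above G# lands on the letter E, giving E#.

E#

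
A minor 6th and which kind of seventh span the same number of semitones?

A minor sixth spans 8 semitones.
A seventh spanning 8 semitones is doubly diminished (the major seventh is 11).

doubly diminished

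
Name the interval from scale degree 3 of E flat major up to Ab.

minor second

Scale degree 3 of Eb major is G.
G up to Ab: letters G→A make it a second; 1 semitone makes it minor.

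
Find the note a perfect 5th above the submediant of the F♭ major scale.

The submediant of Fb major is Db.
A perfect fifth (7 semitones) above Db lands on the letter A, giving Ab.

Ab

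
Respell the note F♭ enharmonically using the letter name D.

Plain D sits 2 semitones below Fb, so on the letter D the same pitch needs a double sharp: D##.

D##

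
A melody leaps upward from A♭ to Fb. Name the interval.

minor sixth

The letter names run A→F, a span of 5 letter steps, so the interval is some kind of sixth.
Ab to Fb is 8 semitones. A major sixth is 9, so 8 makes it minor.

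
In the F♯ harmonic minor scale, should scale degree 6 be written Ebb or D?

D

Each scale degree takes a distinct letter name. Degree 6 of a scale on F must use the letter D.
D and Ebb are enharmonically the same pitch, but only D uses the letter D, so it is the correct spelling here.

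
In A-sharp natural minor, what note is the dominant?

E#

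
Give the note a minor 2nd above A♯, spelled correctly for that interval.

B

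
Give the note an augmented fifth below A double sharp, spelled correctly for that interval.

D#

A fifth below A lands on the letter D.
An augmented fifth spans 8 semitones, so A## moves to pitch class 3. On the letter D that is D#.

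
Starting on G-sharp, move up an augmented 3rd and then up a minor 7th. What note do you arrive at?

An augmented third up from G# is B## (letter B, 5 semitones up).
A minor seventh up from B## is A## (letter A, 10 semitones up).

A##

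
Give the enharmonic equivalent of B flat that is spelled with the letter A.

Plain A sits 1 semitone below Bb, so on the letter A the same pitch needs a sharp: A#.

A#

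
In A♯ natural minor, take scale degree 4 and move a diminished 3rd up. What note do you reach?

Scale degree 4 of A# natural minor is D#.
A diminished third (2 semitones) above D# lands on the letter F, giving F.

F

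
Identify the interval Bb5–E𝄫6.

diminished fourth

The letter names run B→E, a span of 3 letter steps, so the interval is some kind of fourth.
Bb to Ebb is 4 semitones. A perfect fourth is 5, so 4 makes it diminished.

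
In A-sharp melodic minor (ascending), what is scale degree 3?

Degree 3 takes the letter 2 steps above A, which is C.
In melodic minor (ascending), degree 3 sits 3 semitones above the tonic. A# + 3 semitones is pitch class 1, spelled on C as C#.

C#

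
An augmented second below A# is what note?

G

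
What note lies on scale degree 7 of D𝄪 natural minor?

The D## natural minor scale runs D## E## F## G## A## B# C##.
Degree 7 is C##.

C##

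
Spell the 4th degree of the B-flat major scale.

Eb

Degree 4 takes the letter 3 steps above B, which is E.
In major, degree 4 sits 5 semitones above the tonic. Bb + 5 semitones is pitch class 3, spelled on E as Eb.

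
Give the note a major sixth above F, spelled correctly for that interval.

D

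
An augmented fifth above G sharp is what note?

A fifth above G lands on the letter D.
An augmented fifth spans 8 semitones, so G# moves to pitch class 4. On the letter D that is D##.

D##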